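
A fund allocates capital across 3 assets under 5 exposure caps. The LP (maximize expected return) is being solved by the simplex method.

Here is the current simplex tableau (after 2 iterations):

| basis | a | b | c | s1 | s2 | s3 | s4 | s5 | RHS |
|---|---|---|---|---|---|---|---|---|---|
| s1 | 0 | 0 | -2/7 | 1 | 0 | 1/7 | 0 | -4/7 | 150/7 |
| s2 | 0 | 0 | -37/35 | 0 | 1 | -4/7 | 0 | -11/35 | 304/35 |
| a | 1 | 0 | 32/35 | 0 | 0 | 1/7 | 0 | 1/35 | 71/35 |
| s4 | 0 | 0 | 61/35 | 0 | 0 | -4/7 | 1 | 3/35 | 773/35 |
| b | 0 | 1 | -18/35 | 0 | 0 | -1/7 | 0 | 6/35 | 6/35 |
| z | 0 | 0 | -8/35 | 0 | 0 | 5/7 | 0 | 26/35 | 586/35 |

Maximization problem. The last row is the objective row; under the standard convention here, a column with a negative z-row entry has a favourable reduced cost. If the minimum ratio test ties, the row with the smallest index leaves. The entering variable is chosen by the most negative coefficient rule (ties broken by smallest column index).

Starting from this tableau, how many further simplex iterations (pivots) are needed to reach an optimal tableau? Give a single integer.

1

pivot: c in, a out → z = 69/4
No improving column remains; optimal.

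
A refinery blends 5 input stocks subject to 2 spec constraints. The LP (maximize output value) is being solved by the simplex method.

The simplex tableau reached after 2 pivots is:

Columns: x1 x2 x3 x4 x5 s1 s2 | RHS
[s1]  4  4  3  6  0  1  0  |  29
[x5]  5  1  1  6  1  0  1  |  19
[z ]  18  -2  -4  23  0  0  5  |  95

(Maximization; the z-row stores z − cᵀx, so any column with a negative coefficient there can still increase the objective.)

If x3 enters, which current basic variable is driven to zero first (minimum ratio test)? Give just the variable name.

Ratios: row 1 (s1): 29/3 = 29/3; row 2 (x5): 19/1 = 19.
Minimum ratio 29/3 is in the s1 row, so s1 leaves.

s1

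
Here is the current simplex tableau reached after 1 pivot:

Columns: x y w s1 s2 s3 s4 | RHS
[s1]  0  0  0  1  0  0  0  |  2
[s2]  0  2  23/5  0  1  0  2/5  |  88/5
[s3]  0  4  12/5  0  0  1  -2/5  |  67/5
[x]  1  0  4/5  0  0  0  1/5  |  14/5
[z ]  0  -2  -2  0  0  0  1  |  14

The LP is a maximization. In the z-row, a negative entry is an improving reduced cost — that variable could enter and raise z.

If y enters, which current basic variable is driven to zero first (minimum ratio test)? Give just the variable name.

s3

Ratios: row 1 (s1): entry 0 ≤ 0, skip; row 2 (s2): (88/5)/2 = 44/5; row 3 (s3): (67/5)/4 = 67/20; row 4 (x): entry 0 ≤ 0, skip.
Minimum ratio 67/20 is in the s3 row, so s3 leaves.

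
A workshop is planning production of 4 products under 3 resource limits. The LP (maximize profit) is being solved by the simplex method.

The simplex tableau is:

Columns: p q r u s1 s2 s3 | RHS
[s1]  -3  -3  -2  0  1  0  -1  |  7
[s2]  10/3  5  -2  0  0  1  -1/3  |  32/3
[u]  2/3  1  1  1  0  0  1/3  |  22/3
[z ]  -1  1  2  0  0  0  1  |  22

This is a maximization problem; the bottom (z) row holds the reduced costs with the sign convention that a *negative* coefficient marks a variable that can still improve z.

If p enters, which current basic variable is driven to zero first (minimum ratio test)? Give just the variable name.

Ratios: row 1 (s1): entry -3 ≤ 0, skip; row 2 (s2): (32/3)/(10/3) = 16/5; row 3 (u): (22/3)/(2/3) = 11.
Minimum ratio 16/5 is in the s2 row, so s2 leaves.

s2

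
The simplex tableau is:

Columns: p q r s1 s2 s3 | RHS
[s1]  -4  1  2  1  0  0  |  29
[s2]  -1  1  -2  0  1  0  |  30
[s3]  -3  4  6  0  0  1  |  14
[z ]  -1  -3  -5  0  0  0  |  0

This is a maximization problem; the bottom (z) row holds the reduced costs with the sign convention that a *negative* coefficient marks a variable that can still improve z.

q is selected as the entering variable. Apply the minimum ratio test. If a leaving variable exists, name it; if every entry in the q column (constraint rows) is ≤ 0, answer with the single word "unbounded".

Ratios: row 1 (s1): 29/1 = 29; row 2 (s2): 30/1 = 30; row 3 (s3): 14/4 = 7/2.
Minimum ratio is in the s3 row, so s3 leaves.

s3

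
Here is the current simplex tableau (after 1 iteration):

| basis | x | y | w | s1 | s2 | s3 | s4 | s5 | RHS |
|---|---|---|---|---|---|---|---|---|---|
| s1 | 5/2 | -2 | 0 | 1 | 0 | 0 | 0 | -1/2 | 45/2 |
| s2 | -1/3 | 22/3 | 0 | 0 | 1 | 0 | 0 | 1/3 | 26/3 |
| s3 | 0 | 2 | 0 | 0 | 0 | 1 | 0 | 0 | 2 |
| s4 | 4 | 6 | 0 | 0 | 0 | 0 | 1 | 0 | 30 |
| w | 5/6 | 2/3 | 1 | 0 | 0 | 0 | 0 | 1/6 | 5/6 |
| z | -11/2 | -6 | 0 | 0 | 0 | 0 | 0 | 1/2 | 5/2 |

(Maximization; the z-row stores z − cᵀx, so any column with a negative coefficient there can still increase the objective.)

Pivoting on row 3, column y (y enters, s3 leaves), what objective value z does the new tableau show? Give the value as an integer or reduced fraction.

17/2

Minimum ratio for y: 2/2 = 1.
z changes by −(z-row coeff of y)·ratio = −(-6)·1 = 6.
New z = 5/2 + 6 = 17/2.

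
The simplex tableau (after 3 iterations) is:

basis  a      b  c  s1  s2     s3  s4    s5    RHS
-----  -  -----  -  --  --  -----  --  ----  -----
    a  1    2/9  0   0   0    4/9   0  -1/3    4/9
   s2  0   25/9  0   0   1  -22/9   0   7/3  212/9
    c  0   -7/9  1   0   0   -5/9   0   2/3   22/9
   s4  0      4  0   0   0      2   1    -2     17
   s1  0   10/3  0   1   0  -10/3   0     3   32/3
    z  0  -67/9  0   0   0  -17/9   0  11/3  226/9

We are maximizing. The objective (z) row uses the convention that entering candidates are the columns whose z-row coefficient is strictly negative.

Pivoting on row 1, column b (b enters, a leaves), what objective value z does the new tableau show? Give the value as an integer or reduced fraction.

40

Minimum ratio for b: (4/9)/(2/9) = 2.
z changes by −(z-row coeff of b)·ratio = −(-67/9)·2 = 134/9.
New z = 226/9 + (134/9) = 40.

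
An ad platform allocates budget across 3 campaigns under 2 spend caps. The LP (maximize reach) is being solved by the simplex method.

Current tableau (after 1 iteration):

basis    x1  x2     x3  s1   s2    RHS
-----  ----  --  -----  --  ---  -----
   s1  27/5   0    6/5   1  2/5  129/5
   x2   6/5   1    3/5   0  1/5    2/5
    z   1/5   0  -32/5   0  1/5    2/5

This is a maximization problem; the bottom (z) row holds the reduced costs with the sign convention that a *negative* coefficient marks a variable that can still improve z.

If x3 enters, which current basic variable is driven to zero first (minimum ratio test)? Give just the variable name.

x2

Ratios: row 1 (s1): (129/5)/(6/5) = 43/2; row 2 (x2): (2/5)/(3/5) = 2/3.
Minimum ratio 2/3 is in the x2 row, so x2 leaves.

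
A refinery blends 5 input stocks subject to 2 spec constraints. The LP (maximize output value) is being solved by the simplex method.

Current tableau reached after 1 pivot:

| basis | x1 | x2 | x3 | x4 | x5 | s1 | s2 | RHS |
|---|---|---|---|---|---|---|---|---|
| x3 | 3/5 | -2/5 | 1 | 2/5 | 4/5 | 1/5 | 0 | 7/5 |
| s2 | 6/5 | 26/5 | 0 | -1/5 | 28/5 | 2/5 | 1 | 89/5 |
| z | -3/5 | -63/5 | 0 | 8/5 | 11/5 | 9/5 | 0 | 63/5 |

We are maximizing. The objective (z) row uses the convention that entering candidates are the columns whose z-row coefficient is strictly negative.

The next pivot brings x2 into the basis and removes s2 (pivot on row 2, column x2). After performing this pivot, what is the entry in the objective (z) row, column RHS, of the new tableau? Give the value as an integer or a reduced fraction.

1449/26

Pivot element is row 2, column x2: 26/5.
Normalize row 2: new (row 2, RHS) = (89/5)/(26/5) = 89/26.
z-row ← z-row − (-63/5)·(new row 2): 63/5 − (-63/5)·(89/26) = 1449/26.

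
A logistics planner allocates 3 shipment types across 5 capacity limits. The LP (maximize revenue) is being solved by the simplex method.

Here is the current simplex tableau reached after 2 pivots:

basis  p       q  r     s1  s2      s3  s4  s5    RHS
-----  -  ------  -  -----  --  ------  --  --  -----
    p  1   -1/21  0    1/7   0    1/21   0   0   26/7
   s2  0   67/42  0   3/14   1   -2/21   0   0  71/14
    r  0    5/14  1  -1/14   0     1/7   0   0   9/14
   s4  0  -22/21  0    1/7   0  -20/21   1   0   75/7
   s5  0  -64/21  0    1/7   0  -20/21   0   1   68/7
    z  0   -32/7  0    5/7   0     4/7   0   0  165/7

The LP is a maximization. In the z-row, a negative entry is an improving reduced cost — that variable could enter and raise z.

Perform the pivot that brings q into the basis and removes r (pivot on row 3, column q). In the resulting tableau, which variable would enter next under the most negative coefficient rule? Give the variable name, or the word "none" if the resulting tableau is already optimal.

s1

Pivot element 5/14. New z-row = old z-row − (-32/7)·(row 3/(5/14)).
Updated z-row coefficients: p: 0, q: 0, r: 64/5, s1: -1/5, s2: 0, s3: 12/5, s4: 0, s5: 0.
The most negative is -1/5 in column s1, so s1 would enter next.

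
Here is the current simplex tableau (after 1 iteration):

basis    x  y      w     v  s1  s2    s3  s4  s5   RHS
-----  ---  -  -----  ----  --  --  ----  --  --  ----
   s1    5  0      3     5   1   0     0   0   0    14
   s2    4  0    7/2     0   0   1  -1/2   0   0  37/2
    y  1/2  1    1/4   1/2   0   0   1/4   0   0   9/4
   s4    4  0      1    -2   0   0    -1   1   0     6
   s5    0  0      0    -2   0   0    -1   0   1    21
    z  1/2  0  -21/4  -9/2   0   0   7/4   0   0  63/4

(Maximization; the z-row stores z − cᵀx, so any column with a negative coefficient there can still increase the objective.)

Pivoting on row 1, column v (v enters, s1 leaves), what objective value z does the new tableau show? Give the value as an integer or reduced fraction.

567/20

Minimum ratio for v: 14/5 = 14/5.
z changes by −(z-row coeff of v)·ratio = −(-9/2)·(14/5) = 63/5.
New z = 63/4 + (63/5) = 567/20.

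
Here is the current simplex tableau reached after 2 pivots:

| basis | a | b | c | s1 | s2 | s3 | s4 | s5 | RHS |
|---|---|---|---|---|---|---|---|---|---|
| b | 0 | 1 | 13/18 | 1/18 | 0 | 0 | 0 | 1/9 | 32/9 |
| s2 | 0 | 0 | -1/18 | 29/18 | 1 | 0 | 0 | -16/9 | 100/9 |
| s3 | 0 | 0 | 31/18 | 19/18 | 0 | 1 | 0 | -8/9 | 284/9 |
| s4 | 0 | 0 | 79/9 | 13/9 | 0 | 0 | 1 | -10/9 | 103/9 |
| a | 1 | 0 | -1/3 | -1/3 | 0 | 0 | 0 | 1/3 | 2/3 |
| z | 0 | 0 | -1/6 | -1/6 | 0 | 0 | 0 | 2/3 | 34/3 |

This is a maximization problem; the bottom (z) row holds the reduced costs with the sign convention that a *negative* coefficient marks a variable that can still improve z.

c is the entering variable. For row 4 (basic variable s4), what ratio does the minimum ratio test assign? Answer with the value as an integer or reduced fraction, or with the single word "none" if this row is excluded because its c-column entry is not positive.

103/79

Ratio = RHS / (c entry) = (103/9) / (79/9) = 103/79.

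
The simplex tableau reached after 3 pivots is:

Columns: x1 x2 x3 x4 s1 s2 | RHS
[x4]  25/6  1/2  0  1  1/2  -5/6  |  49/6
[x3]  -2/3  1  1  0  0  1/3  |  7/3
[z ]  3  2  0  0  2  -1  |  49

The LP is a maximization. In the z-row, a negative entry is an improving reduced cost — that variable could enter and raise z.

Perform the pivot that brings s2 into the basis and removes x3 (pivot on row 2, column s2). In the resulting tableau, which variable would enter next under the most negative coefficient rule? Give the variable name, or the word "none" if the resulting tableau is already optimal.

Pivot element 1/3. New z-row = old z-row − (-1)·(row 2/(1/3)).
Updated z-row coefficients: x1: 1, x2: 5, x3: 3, x4: 0, s1: 2, s2: 0.
No coefficient is strictly negative; the tableau after this pivot is optimal.

none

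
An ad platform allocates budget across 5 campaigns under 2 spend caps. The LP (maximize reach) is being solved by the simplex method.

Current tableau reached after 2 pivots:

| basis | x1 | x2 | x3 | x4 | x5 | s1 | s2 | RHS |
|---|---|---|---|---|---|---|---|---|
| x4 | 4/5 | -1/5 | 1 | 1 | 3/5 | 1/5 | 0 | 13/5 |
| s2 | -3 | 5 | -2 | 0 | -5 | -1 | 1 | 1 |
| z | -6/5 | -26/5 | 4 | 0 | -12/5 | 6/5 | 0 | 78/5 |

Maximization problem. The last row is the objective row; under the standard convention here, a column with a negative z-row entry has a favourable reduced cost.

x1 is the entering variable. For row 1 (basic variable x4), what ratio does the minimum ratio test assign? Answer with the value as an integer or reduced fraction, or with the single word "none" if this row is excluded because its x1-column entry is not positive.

13/4

Ratio = RHS / (x1 entry) = (13/5) / (4/5) = 13/4.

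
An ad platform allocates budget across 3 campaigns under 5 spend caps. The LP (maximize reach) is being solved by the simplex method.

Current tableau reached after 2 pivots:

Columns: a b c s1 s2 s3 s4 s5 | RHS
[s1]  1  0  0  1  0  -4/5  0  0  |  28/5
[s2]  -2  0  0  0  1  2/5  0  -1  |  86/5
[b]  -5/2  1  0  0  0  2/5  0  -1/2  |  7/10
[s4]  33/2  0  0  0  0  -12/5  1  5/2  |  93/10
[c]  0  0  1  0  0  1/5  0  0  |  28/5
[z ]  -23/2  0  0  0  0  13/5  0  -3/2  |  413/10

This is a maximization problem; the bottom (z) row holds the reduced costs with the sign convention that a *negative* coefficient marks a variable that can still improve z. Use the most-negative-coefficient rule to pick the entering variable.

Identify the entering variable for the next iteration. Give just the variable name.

Objective-row coefficients: a: -23/2, b: 0, c: 0, s1: 0, s2: 0, s3: 13/5, s4: 0, s5: -3/2.
The most negative is -23/2 in column a, so a enters.

a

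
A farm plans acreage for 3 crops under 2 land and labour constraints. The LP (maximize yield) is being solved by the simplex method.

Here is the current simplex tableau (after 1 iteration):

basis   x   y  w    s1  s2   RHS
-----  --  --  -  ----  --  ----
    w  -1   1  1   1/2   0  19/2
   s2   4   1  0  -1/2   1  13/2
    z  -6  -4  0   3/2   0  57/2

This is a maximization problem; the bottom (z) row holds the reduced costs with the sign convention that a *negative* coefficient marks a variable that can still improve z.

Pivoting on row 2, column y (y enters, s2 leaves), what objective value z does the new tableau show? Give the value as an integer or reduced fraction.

109/2

Minimum ratio for y: (13/2)/1 = 13/2.
z changes by −(z-row coeff of y)·ratio = −(-4)·(13/2) = 26.
New z = 57/2 + 26 = 109/2.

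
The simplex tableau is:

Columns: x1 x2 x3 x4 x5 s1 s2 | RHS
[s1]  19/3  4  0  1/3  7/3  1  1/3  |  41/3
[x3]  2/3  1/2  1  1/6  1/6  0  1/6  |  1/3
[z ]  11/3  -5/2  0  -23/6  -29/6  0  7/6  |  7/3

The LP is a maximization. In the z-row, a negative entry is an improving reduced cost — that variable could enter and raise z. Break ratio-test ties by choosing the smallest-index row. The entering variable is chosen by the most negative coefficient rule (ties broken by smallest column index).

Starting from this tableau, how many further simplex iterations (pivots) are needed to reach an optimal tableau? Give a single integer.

pivot: x5 in, x3 out → z = 12
No improving column remains; optimal.

1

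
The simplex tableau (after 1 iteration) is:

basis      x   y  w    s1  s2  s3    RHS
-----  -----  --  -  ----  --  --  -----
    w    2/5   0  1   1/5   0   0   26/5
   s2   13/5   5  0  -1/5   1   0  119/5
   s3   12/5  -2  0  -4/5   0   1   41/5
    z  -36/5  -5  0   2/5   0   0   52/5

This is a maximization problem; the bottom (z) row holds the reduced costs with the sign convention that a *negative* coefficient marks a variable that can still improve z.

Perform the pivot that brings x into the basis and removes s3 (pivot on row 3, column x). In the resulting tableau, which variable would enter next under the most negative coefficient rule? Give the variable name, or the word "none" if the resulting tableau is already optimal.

Pivot element 12/5. New z-row = old z-row − (-36/5)·(row 3/(12/5)).
Updated z-row coefficients: x: 0, y: -11, w: 0, s1: -2, s2: 0, s3: 3.
The most negative is -11 in column y, so y would enter next.

y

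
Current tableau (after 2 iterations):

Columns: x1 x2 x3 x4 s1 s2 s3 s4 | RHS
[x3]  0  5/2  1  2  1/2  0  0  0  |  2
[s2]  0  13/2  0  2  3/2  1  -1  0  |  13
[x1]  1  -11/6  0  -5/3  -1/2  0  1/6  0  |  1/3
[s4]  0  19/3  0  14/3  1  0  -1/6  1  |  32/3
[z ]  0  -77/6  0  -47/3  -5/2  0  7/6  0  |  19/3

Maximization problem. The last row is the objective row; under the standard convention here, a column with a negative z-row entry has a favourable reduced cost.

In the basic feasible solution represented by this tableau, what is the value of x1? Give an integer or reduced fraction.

1/3

x1 is basic (row 3); its value is the RHS of that row: 1/3.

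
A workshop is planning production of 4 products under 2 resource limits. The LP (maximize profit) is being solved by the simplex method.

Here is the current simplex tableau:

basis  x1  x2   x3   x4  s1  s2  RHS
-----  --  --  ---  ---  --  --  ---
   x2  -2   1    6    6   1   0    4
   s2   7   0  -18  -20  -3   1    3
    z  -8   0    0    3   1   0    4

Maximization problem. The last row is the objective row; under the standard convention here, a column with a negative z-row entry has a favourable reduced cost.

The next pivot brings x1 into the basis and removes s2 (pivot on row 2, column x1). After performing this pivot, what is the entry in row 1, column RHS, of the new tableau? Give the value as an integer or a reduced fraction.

Pivot element is row 2, column x1: 7.
Normalize row 2: new (row 2, RHS) = 3/7 = 3/7.
row 1 ← row 1 − (-2)·(new row 2): 4 − (-2)·(3/7) = 34/7.

34/7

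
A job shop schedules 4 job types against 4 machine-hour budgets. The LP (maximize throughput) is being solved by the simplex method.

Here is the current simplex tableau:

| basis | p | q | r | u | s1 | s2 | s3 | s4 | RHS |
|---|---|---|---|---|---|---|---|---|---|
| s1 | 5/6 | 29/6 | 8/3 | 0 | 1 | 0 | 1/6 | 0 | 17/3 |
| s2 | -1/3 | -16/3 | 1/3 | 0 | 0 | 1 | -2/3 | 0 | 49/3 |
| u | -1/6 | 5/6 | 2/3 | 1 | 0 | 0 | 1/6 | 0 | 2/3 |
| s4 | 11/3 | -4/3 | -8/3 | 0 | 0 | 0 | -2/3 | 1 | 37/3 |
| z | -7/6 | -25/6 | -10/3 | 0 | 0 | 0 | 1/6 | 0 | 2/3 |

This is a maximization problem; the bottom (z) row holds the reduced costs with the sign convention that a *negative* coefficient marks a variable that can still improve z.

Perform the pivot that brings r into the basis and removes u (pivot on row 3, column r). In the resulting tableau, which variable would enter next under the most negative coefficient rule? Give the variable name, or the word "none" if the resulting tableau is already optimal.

p

Pivot element 2/3. New z-row = old z-row − (-10/3)·(row 3/(2/3)).
Updated z-row coefficients: p: -2, q: 0, r: 0, u: 5, s1: 0, s2: 0, s3: 1, s4: 0.
The most negative is -2 in column p, so p would enter next.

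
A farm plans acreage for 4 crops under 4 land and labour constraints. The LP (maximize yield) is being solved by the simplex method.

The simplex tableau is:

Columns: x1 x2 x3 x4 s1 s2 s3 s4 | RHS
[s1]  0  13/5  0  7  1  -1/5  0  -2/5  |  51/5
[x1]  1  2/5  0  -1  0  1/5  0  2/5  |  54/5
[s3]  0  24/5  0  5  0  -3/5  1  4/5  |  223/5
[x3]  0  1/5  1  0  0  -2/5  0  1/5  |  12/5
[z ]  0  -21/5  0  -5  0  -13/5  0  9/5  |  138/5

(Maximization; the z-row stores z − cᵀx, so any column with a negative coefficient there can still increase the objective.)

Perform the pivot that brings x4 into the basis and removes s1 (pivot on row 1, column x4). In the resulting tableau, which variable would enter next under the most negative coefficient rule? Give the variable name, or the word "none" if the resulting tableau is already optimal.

Pivot element 7. New z-row = old z-row − (-5)·(row 1/7).
Updated z-row coefficients: x1: 0, x2: -82/35, x3: 0, x4: 0, s1: 5/7, s2: -96/35, s3: 0, s4: 53/35.
The most negative is -96/35 in column s2, so s2 would enter next.

s2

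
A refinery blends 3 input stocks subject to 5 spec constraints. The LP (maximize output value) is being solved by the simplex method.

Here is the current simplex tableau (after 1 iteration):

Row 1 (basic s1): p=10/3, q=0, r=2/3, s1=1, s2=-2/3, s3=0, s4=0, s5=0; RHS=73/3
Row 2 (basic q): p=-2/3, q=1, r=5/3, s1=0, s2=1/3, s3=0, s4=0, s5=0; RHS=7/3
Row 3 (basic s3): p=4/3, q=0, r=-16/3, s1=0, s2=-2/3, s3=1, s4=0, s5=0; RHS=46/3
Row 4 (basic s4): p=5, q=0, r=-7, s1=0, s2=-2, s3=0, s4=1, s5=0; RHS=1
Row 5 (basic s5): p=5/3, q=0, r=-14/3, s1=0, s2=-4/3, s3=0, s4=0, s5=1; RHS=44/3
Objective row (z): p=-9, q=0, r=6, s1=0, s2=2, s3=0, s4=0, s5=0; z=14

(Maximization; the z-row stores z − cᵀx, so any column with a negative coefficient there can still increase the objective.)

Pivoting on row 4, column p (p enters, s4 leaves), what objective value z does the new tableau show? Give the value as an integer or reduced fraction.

79/5

Minimum ratio for p: 1/5 = 1/5.
z changes by −(z-row coeff of p)·ratio = −(-9)·(1/5) = 9/5.
New z = 14 + (9/5) = 79/5.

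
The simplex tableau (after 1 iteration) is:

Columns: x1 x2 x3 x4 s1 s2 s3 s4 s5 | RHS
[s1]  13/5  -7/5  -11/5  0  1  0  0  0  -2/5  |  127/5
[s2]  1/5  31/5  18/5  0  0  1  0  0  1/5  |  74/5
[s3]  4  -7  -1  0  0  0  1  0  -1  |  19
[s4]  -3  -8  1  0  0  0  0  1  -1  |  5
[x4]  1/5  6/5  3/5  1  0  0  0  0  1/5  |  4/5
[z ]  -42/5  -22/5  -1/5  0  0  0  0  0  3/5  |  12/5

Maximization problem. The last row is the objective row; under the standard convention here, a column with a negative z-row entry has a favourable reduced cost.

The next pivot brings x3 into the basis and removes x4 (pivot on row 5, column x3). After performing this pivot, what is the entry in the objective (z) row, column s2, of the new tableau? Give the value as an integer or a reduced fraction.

0

Pivot element is row 5, column x3: 3/5.
Normalize row 5: new (row 5, s2) = 0/(3/5) = 0.
z-row ← z-row − (-1/5)·(new row 5): 0 − (-1/5)·0 = 0.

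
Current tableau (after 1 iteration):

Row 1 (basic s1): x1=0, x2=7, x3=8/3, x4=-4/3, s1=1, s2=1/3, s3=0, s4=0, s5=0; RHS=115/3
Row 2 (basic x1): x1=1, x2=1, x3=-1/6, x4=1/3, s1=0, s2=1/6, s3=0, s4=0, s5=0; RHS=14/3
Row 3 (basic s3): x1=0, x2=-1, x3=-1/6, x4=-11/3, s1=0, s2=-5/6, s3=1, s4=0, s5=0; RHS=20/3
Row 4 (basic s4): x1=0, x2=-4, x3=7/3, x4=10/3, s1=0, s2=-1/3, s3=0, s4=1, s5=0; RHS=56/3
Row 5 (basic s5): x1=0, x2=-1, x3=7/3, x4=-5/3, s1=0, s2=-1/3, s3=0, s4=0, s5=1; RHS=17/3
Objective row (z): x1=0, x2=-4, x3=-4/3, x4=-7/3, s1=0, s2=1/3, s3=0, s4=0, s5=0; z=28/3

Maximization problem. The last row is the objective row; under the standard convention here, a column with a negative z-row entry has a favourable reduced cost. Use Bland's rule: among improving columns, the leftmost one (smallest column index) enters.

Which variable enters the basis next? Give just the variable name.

Objective-row coefficients: x1: 0, x2: -4, x3: -4/3, x4: -7/3, s1: 0, s2: 1/3, s3: 0, s4: 0, s5: 0.
Improving columns: x2, x3, x4. Bland's rule picks the smallest column index → x2.

x2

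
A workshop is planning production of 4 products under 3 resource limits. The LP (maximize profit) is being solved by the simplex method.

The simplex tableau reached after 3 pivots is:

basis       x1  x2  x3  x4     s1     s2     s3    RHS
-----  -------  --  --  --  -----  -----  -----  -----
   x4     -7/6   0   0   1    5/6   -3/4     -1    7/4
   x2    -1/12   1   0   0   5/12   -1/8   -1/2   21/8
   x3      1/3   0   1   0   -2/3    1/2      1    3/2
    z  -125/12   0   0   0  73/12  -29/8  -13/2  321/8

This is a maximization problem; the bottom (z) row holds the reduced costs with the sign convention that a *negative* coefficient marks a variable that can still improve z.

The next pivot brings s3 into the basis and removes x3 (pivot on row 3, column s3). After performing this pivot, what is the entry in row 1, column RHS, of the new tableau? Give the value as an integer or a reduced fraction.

13/4

Pivot element is row 3, column s3: 1.
Normalize row 3: new (row 3, RHS) = (3/2)/1 = 3/2.
row 1 ← row 1 − (-1)·(new row 3): 7/4 − (-1)·(3/2) = 13/4.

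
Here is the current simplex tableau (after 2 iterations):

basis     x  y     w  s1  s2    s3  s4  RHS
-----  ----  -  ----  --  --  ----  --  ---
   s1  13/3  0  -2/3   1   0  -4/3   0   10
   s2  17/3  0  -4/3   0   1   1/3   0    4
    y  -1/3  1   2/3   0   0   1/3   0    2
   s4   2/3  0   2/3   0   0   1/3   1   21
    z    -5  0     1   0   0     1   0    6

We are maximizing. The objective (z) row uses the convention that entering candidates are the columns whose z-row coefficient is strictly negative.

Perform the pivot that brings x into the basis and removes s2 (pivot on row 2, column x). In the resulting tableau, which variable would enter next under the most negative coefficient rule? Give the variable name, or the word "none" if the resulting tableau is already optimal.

Pivot element 17/3. New z-row = old z-row − (-5)·(row 2/(17/3)).
Updated z-row coefficients: x: 0, y: 0, w: -3/17, s1: 0, s2: 15/17, s3: 22/17, s4: 0.
The most negative is -3/17 in column w, so w would enter next.

w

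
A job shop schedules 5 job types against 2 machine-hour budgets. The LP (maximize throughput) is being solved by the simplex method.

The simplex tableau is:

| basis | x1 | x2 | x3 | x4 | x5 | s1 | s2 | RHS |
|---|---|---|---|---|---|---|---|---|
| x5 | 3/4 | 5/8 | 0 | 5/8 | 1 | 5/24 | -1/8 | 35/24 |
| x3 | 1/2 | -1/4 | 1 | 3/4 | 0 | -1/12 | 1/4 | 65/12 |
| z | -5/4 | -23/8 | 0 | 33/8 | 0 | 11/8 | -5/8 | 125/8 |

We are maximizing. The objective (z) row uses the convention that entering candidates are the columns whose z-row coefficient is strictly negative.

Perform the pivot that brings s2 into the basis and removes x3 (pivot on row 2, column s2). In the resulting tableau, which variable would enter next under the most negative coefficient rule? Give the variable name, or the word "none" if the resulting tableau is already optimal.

x2

Pivot element 1/4. New z-row = old z-row − (-5/8)·(row 2/(1/4)).
Updated z-row coefficients: x1: 0, x2: -7/2, x3: 5/2, x4: 6, x5: 0, s1: 7/6, s2: 0.
The most negative is -7/2 in column x2, so x2 would enter next.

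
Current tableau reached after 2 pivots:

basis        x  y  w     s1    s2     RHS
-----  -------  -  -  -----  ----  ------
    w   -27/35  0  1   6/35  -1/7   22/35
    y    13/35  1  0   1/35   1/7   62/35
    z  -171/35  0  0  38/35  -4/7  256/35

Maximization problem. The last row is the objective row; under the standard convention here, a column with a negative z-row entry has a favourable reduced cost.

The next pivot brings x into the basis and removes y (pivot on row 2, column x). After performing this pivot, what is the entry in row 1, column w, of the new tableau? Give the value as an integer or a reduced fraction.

1

Pivot element is row 2, column x: 13/35.
Normalize row 2: new (row 2, w) = 0/(13/35) = 0.
row 1 ← row 1 − (-27/35)·(new row 2): 1 − (-27/35)·0 = 1.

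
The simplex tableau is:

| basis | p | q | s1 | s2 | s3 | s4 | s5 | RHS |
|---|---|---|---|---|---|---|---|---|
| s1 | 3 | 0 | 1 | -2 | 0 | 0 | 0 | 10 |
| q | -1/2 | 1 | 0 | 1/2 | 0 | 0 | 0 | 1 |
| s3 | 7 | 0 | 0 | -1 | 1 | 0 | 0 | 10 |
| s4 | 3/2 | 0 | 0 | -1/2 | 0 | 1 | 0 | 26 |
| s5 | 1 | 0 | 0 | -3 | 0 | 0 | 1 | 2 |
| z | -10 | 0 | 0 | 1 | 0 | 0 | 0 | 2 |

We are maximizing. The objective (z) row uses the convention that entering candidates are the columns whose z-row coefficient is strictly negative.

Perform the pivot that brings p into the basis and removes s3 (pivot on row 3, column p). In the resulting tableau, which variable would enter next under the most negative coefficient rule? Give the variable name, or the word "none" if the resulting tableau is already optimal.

Pivot element 7. New z-row = old z-row − (-10)·(row 3/7).
Updated z-row coefficients: p: 0, q: 0, s1: 0, s2: -3/7, s3: 10/7, s4: 0, s5: 0.
The most negative is -3/7 in column s2, so s2 would enter next.

s2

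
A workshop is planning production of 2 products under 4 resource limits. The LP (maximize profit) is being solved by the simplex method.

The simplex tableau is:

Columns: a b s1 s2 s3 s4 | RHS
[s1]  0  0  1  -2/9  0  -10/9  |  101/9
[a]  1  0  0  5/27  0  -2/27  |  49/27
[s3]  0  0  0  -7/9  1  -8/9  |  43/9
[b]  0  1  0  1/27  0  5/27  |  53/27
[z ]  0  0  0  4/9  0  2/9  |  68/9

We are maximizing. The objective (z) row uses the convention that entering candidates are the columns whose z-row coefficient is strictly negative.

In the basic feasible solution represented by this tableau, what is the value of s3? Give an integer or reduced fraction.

s3 is basic (row 3); its value is the RHS of that row: 43/9.

43/9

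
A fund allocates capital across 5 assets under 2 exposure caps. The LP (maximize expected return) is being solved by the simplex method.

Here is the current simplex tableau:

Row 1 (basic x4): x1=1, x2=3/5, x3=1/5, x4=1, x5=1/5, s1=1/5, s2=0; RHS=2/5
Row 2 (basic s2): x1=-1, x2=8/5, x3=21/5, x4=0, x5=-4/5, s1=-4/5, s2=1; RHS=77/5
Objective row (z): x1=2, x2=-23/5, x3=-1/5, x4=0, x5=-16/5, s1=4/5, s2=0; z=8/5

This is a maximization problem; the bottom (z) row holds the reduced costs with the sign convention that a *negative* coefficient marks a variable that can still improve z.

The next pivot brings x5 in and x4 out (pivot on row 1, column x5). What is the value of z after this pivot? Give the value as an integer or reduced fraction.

8

Minimum ratio for x5: (2/5)/(1/5) = 2.
z changes by −(z-row coeff of x5)·ratio = −(-16/5)·2 = 32/5.
New z = 8/5 + (32/5) = 8.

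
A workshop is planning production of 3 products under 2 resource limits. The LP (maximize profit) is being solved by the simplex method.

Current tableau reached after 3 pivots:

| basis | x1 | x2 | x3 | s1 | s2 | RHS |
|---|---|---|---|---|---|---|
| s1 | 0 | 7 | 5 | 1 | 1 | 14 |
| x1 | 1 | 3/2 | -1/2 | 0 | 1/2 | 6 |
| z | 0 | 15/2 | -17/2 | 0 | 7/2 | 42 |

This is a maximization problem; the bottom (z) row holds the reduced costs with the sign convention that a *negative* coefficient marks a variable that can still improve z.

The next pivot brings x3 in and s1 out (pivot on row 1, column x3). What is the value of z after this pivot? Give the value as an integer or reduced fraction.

329/5

Minimum ratio for x3: 14/5 = 14/5.
z changes by −(z-row coeff of x3)·ratio = −(-17/2)·(14/5) = 119/5.
New z = 42 + (119/5) = 329/5.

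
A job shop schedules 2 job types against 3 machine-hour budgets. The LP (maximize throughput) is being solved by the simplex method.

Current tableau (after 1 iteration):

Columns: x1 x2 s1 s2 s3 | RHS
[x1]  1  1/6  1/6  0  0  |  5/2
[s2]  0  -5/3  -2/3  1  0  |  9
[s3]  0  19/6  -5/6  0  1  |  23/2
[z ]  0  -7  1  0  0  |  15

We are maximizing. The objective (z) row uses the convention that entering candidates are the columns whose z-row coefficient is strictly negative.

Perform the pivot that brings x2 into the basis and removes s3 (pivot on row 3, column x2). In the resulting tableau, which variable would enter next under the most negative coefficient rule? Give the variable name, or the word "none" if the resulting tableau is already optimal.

s1

Pivot element 19/6. New z-row = old z-row − (-7)·(row 3/(19/6)).
Updated z-row coefficients: x1: 0, x2: 0, s1: -16/19, s2: 0, s3: 42/19.
The most negative is -16/19 in column s1, so s1 would enter next.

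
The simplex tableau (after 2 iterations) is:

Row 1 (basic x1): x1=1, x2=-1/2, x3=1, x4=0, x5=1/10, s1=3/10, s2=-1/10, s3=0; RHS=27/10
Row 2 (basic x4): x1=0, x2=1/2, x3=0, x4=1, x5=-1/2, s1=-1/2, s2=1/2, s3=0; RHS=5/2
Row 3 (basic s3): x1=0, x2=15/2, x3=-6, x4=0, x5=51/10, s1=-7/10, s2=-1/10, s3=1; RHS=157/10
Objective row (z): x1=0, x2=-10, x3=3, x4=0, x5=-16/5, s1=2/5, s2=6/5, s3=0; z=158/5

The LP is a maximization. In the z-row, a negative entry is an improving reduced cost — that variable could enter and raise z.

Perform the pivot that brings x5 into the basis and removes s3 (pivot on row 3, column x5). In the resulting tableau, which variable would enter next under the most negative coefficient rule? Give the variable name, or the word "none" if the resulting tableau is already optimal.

Pivot element 51/10. New z-row = old z-row − (-16/5)·(row 3/(51/10)).
Updated z-row coefficients: x1: 0, x2: -90/17, x3: -13/17, x4: 0, x5: 0, s1: -2/51, s2: 58/51, s3: 32/51.
The most negative is -90/17 in column x2, so x2 would enter next.

x2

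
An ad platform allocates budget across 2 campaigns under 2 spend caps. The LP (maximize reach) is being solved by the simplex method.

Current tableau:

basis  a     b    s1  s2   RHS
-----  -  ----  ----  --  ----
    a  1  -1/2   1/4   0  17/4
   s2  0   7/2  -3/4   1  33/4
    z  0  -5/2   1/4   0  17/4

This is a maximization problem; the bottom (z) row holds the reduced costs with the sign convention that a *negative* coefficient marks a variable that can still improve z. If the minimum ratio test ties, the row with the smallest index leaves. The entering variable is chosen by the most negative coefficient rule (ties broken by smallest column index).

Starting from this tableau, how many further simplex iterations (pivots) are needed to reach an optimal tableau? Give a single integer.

pivot: b in, s2 out → z = 71/7
pivot: s1 in, a out → z = 21
No improving column remains; optimal.

2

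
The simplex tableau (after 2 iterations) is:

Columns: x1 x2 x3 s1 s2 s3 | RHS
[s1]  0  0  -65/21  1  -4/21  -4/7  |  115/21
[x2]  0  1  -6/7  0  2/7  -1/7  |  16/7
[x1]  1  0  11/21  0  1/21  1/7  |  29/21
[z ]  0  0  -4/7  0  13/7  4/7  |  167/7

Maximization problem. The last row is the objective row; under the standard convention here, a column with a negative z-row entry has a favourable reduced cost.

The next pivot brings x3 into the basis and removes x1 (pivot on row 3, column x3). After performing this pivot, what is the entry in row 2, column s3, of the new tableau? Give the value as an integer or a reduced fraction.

Pivot element is row 3, column x3: 11/21.
Normalize row 3: new (row 3, s3) = (1/7)/(11/21) = 3/11.
row 2 ← row 2 − (-6/7)·(new row 3): -1/7 − (-6/7)·(3/11) = 1/11.

1/11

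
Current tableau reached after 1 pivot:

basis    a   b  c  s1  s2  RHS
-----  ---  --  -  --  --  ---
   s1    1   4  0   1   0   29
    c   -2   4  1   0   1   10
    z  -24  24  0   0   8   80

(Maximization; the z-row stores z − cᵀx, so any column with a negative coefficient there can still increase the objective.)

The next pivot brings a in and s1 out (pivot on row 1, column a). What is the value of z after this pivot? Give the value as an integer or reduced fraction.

776

Minimum ratio for a: 29/1 = 29.
z changes by −(z-row coeff of a)·ratio = −(-24)·29 = 696.
New z = 80 + 696 = 776.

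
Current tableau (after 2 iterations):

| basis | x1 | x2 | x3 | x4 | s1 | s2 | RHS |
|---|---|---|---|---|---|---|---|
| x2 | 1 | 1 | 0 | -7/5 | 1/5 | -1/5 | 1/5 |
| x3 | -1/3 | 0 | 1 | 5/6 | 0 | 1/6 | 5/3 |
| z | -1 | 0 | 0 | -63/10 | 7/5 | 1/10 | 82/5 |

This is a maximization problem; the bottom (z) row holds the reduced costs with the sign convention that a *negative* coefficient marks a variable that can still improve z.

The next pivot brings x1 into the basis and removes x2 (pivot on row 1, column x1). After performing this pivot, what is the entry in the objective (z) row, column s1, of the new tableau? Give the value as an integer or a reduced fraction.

Pivot element is row 1, column x1: 1.
Normalize row 1: new (row 1, s1) = (1/5)/1 = 1/5.
z-row ← z-row − (-1)·(new row 1): 7/5 − (-1)·(1/5) = 8/5.

8/5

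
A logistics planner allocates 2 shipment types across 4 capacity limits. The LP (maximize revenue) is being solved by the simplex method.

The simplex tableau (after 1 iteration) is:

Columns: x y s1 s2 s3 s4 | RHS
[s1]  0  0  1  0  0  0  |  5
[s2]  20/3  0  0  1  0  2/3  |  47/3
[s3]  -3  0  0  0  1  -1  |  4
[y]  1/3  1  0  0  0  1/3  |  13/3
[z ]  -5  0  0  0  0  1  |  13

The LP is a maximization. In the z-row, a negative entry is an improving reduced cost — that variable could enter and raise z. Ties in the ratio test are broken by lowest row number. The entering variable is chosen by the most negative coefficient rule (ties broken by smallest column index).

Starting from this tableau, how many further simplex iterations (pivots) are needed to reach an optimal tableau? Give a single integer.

pivot: x in, s2 out → z = 99/4
No improving column remains; optimal.

1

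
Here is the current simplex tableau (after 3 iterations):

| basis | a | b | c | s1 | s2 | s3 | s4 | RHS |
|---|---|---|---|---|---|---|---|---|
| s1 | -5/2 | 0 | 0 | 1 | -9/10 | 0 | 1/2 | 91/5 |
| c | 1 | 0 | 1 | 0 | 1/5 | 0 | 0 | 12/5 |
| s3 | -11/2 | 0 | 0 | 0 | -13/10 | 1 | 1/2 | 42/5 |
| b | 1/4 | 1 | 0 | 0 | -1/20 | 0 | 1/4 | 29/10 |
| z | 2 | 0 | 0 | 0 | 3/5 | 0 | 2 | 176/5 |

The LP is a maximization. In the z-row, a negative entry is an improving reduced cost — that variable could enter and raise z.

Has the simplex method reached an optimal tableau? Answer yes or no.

yes

No objective-row coefficient is strictly negative, so no entering variable exists; the tableau is optimal.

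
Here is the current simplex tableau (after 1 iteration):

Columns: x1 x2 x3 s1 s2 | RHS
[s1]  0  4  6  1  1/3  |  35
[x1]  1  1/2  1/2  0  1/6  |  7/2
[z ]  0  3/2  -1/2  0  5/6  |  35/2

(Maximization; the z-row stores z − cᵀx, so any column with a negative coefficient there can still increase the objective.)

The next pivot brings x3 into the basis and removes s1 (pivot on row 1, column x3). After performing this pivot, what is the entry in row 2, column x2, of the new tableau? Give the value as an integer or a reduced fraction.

Pivot element is row 1, column x3: 6.
Normalize row 1: new (row 1, x2) = 4/6 = 2/3.
row 2 ← row 2 − (1/2)·(new row 1): 1/2 − (1/2)·(2/3) = 1/6.

1/6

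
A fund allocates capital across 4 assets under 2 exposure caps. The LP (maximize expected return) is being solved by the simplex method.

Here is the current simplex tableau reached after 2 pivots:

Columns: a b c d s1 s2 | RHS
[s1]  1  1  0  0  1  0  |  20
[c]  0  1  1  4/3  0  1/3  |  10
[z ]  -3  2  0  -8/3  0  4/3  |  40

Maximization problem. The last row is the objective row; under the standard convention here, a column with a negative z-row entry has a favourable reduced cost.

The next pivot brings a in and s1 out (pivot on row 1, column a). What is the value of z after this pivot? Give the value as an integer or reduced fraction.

100

Minimum ratio for a: 20/1 = 20.
z changes by −(z-row coeff of a)·ratio = −(-3)·20 = 60.
New z = 40 + 60 = 100.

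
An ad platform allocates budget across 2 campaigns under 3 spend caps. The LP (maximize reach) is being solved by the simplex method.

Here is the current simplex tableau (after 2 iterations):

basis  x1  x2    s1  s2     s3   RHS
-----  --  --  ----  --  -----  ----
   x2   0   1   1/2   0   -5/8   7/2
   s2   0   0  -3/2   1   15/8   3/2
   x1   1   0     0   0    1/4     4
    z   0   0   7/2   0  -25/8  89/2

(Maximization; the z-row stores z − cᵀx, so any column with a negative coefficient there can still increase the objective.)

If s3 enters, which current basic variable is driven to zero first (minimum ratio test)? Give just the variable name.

s2

Ratios: row 1 (x2): entry -5/8 ≤ 0, skip; row 2 (s2): (3/2)/(15/8) = 4/5; row 3 (x1): 4/(1/4) = 16.
Minimum ratio 4/5 is in the s2 row, so s2 leaves.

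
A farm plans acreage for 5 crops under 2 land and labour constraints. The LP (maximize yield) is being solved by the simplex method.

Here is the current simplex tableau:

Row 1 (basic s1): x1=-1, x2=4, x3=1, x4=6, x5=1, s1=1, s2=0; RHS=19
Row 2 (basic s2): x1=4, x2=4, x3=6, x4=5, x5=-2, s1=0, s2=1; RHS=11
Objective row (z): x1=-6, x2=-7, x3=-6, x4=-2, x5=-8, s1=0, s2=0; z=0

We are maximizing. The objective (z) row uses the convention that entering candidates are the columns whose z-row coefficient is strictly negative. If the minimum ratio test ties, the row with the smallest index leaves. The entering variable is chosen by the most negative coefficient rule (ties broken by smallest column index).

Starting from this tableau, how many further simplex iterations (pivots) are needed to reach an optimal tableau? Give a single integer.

pivot: x5 in, s1 out → z = 152
pivot: x1 in, s2 out → z = 495
No improving column remains; optimal.

2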